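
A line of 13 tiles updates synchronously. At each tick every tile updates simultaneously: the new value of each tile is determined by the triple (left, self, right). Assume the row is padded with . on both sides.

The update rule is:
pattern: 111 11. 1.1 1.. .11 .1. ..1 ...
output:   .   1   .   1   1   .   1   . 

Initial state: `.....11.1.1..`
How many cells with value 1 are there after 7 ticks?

10

....111....1.
...11.11..1.1
..111.1111...
.11.1.1..11..
111....11111.
1.11..11...11
..1111111.111
count of 1: 10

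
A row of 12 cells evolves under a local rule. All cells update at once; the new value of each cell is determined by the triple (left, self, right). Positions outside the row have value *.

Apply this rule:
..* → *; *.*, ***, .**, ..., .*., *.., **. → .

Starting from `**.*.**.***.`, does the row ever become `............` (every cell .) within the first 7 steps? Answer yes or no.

yes

step 1: ............
all cells are . at step 1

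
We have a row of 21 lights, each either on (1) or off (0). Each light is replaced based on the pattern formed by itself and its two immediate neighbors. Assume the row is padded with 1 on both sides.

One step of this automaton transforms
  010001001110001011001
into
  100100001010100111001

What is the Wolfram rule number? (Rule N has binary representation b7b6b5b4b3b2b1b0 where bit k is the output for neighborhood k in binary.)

105

position 9: 111 → 0  (bit 7 = 0)
position 10: 110 → 1  (bit 6 = 1)
position 0: 101 → 1  (bit 5 = 1)
position 2: 100 → 0  (bit 4 = 0)
position 8: 011 → 1  (bit 3 = 1)
position 1: 010 → 0  (bit 2 = 0)
position 4: 001 → 0  (bit 1 = 0)
position 3: 000 → 1  (bit 0 = 1)
bits b7..b0 = 01101001 = 105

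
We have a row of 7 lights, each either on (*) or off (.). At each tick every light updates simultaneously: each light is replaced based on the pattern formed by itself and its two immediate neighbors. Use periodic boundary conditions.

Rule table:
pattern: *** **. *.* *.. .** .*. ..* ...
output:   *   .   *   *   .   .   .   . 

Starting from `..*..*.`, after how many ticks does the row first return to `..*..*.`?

7

...*..*
*...*..
.*...*.
..*...*
*..*...
.*..*..
..*..*.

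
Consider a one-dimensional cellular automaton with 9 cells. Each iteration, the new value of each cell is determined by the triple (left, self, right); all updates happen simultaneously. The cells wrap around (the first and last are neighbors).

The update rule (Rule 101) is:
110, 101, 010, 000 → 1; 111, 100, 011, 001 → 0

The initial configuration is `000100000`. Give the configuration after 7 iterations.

011001010

iteration 1: 110101111
iteration 2: 011110000
iteration 3: 000010111
iteration 4: 011011001
iteration 5: 101101001
iteration 6: 110111000
iteration 7: 011001010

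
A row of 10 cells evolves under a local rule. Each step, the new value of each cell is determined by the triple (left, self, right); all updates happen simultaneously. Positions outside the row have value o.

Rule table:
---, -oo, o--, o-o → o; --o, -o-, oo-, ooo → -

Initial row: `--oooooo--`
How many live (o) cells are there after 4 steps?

step 1: o-o-----o-
step 2: -o-oooo--o
step 3: o-oo---o-o
step 4: -oo-oo--oo
count of o: 6

6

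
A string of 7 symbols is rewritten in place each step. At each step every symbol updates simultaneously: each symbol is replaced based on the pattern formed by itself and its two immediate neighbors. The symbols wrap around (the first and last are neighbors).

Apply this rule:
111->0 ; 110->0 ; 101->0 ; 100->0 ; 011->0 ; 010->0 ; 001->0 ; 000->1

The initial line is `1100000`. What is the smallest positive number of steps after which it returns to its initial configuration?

0001110
1100000

2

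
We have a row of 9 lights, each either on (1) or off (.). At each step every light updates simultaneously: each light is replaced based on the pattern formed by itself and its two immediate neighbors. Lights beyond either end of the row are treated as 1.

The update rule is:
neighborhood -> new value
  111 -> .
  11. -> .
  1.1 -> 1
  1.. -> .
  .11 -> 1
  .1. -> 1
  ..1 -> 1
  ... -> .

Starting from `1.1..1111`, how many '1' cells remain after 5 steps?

.11.11...
11.11...1
..11...11
.11...11.
11...11.1
count of 1: 5

5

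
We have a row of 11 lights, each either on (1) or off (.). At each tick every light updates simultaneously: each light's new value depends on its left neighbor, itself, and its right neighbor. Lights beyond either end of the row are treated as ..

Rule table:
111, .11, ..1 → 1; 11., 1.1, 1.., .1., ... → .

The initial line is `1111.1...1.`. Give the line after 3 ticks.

tick 1: 111.....1..
tick 2: 11.....1...
tick 3: 1.....1....

1.....1....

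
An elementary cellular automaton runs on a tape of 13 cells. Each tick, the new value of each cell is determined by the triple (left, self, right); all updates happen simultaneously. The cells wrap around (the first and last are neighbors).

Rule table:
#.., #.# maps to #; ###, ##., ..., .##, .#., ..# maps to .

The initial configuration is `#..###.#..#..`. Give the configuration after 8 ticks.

.#....#.#..#.
..#....#.#..#
#..#....#.#..
.#..#....#.#.
..#..#....#.#
#..#..#....#.
.#..#..#....#
#.#..#..#....

#.#..#..#....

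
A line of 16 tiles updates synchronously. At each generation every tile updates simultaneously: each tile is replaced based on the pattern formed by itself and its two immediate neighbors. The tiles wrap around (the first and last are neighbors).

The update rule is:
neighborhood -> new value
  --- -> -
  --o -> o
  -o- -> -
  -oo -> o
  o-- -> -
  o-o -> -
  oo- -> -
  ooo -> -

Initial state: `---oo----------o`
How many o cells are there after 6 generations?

3

generation 1: --oo----------o-
generation 2: -oo----------o--
generation 3: oo----------o---
generation 4: o----------o---o
generation 5: ----------o---oo
generation 6: ---------o---oo-
count of o: 3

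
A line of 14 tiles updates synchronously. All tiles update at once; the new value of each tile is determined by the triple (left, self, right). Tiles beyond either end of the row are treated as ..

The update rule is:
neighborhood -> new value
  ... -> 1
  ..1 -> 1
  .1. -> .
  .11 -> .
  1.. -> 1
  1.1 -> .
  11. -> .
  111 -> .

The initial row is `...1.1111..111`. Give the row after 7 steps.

step 1: 111......11...
step 2: ...111111..111
step 3: 111......11...  (repeats step 1; period 2)
step 7: 111......11...

111......11...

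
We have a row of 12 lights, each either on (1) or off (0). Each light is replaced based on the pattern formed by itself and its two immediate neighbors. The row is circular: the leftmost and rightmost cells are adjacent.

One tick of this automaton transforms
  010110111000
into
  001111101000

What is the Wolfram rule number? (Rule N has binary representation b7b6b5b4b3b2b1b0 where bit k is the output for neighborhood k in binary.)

position 7: 111 → 0  (bit 7 = 0)
position 4: 110 → 1  (bit 6 = 1)
position 2: 101 → 1  (bit 5 = 1)
position 9: 100 → 0  (bit 4 = 0)
position 3: 011 → 1  (bit 3 = 1)
position 1: 010 → 0  (bit 2 = 0)
position 0: 001 → 0  (bit 1 = 0)
position 10: 000 → 0  (bit 0 = 0)
bits b7..b0 = 01101000 = 104

104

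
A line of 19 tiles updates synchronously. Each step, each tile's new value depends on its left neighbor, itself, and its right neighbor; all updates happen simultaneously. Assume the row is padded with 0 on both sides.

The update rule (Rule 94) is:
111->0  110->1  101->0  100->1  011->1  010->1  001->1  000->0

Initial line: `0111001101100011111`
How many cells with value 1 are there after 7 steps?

12

1101111101110110001
1101000101010111011
1101101101010101011
1101101101010101011  (fixed point — unchanged through step 7)
count of 1: 12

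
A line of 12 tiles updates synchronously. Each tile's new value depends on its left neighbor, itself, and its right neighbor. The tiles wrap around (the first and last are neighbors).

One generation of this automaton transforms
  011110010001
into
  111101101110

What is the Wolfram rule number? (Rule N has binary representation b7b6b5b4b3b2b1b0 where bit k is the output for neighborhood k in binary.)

187

position 2: 111 → 1  (bit 7 = 1)
position 4: 110 → 0  (bit 6 = 0)
position 0: 101 → 1  (bit 5 = 1)
position 5: 100 → 1  (bit 4 = 1)
position 1: 011 → 1  (bit 3 = 1)
position 7: 010 → 0  (bit 2 = 0)
position 6: 001 → 1  (bit 1 = 1)
position 9: 000 → 1  (bit 0 = 1)
bits b7..b0 = 10111011 = 187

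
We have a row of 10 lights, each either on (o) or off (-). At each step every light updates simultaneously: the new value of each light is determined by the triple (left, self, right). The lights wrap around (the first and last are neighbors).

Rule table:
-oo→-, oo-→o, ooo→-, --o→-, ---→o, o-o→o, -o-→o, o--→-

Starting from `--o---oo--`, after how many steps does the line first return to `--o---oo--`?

15

step 1: o-o-o--o-o
step 2: ooooo--oo-
step 3: ----o---oo
step 4: -oo-o-o--o
step 5: o-ooooo--o
step 6: oo----o---
step 7: -o-oo-o-o-
step 8: -oo-ooooo-
step 9: --oo----o-
step 10: o--o-oo-o-
step 11: o--oo-oooo
step 12: o---oo----
step 13: o-o--o-oo-
step 14: ooo--oo-oo
step 15: --o---oo--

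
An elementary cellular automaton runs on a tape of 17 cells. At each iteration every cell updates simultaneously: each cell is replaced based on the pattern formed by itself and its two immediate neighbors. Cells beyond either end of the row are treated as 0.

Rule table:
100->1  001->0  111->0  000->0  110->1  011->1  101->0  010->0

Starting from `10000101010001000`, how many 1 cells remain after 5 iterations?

2

01000000001000100
00100000000100010
00010000000010001
00001000000001000
00000100000000100
count of 1: 2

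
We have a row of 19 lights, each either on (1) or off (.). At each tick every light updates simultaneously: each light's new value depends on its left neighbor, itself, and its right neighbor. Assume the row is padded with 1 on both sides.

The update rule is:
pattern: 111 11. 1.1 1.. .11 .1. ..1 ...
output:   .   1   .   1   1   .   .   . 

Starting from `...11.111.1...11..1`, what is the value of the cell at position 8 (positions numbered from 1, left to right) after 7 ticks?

1

1..11.1.1..1..111.1
11.11....1..1.1.1.1
.1.111....1.......1
...1.11....1......1
1....111....1.....1
11...1.11....1....1
.11....111....1...1
position 8 holds 1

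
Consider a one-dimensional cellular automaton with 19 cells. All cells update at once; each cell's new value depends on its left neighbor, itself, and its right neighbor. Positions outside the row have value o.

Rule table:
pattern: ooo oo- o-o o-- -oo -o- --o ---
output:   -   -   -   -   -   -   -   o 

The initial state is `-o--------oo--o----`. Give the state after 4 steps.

-o--------ooooo----

step 1: ---oooooo-------oo-
step 2: -o--------ooooo----
step 3: ---oooooo-------oo-  (repeats step 1; period 2)
step 4: -o--------ooooo----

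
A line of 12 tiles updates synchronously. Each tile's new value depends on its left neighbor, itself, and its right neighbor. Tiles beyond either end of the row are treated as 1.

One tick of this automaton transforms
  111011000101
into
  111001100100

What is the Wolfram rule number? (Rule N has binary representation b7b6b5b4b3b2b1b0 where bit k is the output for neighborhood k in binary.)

212

position 0: 111 → 1  (bit 7 = 1)
position 2: 110 → 1  (bit 6 = 1)
position 3: 101 → 0  (bit 5 = 0)
position 6: 100 → 1  (bit 4 = 1)
position 4: 011 → 0  (bit 3 = 0)
position 9: 010 → 1  (bit 2 = 1)
position 8: 001 → 0  (bit 1 = 0)
position 7: 000 → 0  (bit 0 = 0)
bits b7..b0 = 11010100 = 212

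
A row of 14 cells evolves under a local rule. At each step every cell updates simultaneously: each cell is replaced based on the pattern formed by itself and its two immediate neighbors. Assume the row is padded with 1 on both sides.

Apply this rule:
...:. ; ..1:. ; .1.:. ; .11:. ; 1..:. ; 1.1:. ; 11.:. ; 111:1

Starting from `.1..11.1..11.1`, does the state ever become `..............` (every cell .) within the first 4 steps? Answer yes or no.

..............
all cells are . at step 1

yes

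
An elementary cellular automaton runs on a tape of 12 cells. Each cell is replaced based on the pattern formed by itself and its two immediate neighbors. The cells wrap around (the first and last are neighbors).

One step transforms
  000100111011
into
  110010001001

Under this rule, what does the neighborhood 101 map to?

0

At position 9 the neighborhood is 101; the next row has 0 there.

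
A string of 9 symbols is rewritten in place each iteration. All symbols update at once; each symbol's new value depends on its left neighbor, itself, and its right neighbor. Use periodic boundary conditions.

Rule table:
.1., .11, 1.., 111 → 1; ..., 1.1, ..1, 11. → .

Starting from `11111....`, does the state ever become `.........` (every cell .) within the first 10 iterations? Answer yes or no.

1111.1...
111..11..
11.1.1.1.
1..1.1.1.
11.1.1.1.  (repeats iteration 3; period 2)
iteration 10: 1..1.1.1.
iteration 10 is 1..1.1.1., still not uniform .

no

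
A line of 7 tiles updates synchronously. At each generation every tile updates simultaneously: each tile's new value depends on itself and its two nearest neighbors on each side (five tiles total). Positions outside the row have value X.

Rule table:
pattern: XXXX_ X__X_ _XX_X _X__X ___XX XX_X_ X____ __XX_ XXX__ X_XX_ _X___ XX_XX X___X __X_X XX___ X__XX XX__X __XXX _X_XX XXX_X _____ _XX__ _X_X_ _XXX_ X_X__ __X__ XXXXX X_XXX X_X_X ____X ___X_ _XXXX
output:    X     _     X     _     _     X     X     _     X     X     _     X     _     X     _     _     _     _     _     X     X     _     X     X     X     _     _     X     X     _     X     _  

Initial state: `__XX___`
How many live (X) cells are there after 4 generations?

4

_______
_XXXX__
XX_XX__
XXXX___
count of X: 4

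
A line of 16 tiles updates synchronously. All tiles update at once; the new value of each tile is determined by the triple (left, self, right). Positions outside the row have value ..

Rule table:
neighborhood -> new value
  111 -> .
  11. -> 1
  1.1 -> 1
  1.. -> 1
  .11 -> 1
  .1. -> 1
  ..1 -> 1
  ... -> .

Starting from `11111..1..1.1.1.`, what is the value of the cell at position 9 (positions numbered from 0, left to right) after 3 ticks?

.

1...111111111111
11.11..........1
111111........11
position 9 holds .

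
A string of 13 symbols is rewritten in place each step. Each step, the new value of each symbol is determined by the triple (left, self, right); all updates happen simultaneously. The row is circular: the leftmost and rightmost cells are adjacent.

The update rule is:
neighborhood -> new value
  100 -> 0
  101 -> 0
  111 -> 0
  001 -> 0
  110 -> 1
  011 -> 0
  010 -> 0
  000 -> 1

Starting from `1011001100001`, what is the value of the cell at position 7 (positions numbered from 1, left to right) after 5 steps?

step 1: 1001000101100
step 2: 0000010000100
step 3: 1111000110001
step 4: 0001010010100
step 5: 1100000000001
position 7 holds 0

0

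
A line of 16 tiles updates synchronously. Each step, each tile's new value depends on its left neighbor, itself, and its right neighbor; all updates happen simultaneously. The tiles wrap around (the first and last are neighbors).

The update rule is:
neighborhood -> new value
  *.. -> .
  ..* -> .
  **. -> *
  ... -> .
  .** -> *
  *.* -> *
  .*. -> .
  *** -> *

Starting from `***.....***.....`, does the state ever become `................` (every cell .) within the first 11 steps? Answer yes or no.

no

step 1: ***.....***.....  (fixed point — unchanged through step 11)
step 11 is ***.....***....., still not uniform .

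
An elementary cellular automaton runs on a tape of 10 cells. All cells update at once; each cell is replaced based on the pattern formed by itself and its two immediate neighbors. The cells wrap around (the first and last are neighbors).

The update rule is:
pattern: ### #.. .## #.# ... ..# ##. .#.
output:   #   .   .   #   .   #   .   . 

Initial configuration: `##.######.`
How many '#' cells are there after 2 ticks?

..#.####.#
.#.#.##.#.
count of #: 5

5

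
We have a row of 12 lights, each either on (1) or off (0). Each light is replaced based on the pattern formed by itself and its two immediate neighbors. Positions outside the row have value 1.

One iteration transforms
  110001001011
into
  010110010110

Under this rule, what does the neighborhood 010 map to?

0

At position 5 the neighborhood is 010; the next row has 0 there.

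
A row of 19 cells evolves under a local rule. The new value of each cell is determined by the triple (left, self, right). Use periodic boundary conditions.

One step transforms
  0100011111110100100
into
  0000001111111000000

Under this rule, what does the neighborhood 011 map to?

0

At position 5 the neighborhood is 011; the next row has 0 there.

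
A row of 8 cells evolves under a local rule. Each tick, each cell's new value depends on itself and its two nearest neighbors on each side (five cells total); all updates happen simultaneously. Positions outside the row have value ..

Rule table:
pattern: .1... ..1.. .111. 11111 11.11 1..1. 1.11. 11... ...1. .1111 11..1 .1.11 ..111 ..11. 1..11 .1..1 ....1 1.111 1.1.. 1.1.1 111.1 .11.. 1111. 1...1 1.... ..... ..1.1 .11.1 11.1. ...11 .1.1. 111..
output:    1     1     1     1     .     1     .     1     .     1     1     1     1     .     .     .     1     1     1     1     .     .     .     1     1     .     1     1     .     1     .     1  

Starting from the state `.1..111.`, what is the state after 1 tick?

.1..1111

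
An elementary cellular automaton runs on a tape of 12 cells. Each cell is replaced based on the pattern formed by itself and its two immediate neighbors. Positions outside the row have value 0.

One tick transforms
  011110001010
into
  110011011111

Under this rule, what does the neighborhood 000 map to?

At position 6 the neighborhood is 000; the next row has 0 there.

0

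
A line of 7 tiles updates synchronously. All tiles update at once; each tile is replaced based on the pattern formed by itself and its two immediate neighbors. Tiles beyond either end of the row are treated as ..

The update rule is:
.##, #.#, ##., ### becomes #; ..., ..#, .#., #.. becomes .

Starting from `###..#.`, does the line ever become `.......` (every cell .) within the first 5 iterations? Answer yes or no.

no

###....
###....  (fixed point — unchanged through iteration 5)
iteration 5 is ###...., still not uniform .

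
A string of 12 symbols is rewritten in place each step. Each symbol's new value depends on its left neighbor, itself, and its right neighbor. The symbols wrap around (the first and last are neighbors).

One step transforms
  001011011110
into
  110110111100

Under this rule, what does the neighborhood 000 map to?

At position 0 the neighborhood is 000; the next row has 1 there.

1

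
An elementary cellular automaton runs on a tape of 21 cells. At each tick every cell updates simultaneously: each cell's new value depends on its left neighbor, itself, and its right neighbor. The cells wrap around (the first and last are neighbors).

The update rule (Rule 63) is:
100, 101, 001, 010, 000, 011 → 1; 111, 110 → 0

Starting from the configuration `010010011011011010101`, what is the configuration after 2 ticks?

111111110110110111111
000000001101101100000

000000001101101100000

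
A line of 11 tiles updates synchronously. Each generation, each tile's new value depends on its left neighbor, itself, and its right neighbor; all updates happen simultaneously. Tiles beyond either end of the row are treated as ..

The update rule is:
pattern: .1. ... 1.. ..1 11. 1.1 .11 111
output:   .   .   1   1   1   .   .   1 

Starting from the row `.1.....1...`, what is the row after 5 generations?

1.1...1.1..
...1.1...1.
..1...1.1.1
.1.1.1.....
1.....1....

1.....1....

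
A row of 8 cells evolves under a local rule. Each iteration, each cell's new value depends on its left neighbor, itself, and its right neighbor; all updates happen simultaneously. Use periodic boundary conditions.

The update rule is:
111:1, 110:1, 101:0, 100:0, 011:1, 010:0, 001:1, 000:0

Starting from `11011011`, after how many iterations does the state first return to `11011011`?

1

11011011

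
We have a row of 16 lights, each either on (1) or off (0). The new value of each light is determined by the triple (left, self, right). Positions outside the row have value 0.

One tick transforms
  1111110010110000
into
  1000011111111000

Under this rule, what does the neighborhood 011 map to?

At position 0 the neighborhood is 011; the next row has 1 there.

1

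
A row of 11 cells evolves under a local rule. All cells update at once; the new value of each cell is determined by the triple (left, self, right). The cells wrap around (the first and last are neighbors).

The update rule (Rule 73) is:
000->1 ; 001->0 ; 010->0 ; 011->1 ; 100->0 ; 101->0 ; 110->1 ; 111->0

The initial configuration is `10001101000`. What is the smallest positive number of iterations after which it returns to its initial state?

iteration 1: 00101100010
iteration 2: 10001101000

2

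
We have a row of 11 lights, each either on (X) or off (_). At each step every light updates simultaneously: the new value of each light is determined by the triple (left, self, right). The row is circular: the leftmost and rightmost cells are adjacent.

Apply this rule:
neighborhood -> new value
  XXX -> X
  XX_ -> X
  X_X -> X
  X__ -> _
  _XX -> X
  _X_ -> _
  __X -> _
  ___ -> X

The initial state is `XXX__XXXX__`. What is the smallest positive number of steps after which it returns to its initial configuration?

1

XXX__XXXX__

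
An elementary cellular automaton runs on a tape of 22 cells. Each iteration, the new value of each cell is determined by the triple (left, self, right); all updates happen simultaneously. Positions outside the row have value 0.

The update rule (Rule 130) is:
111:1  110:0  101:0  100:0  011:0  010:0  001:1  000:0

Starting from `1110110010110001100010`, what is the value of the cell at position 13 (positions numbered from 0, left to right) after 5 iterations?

0100000100000010000100
1000001000000100001000
0000010000001000010000
0000100000010000100000
0001000000100001000000
position 13 holds 0

0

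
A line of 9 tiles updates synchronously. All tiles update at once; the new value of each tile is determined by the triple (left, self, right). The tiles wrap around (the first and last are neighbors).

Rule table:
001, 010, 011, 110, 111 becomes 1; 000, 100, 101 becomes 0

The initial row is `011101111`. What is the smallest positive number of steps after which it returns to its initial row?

step 1: 011101111

1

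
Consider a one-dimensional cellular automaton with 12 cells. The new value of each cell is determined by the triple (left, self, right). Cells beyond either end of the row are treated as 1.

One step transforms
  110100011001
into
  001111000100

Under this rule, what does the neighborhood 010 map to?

At position 3 the neighborhood is 010; the next row has 1 there.

1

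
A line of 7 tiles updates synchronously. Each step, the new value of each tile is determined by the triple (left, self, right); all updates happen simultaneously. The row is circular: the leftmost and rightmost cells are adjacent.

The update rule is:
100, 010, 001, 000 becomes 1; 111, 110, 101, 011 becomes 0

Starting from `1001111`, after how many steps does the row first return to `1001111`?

0110000
1001111

2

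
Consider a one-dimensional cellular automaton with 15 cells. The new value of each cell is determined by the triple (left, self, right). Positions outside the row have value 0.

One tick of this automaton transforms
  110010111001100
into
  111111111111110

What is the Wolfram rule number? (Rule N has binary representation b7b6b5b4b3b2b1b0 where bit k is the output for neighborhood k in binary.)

position 7: 111 → 1  (bit 7 = 1)
position 1: 110 → 1  (bit 6 = 1)
position 5: 101 → 1  (bit 5 = 1)
position 2: 100 → 1  (bit 4 = 1)
position 0: 011 → 1  (bit 3 = 1)
position 4: 010 → 1  (bit 2 = 1)
position 3: 001 → 1  (bit 1 = 1)
position 14: 000 → 0  (bit 0 = 0)
bits b7..b0 = 11111110 = 254

254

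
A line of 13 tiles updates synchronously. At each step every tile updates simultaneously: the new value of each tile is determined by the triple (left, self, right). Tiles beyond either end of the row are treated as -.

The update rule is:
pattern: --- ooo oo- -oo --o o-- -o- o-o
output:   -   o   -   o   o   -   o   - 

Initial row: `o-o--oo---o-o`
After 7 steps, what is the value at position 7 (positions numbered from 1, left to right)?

o-o-oo---oo-o
o-o-o---oo--o
o-o-o--oo--oo
o-o-o-oo--oo-
o-o-o-o--oo--
o-o-o-o-oo---
o-o-o-o-o----
position 7 holds o

o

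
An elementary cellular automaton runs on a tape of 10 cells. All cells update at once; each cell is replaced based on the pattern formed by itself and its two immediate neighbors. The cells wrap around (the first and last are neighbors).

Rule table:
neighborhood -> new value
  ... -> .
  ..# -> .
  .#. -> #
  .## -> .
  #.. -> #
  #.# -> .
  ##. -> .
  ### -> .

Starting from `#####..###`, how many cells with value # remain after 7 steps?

1

step 1: .....#....
step 2: .....##...
step 3: .......#..
step 4: .......##.
step 5: .........#
step 6: #........#
step 7: .#........
count of #: 1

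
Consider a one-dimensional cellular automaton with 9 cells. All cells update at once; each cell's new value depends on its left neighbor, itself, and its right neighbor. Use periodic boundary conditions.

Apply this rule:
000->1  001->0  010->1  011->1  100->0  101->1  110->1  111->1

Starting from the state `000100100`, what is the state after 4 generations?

110100101
111100111
111100111  (fixed point — unchanged through generation 4)

111100111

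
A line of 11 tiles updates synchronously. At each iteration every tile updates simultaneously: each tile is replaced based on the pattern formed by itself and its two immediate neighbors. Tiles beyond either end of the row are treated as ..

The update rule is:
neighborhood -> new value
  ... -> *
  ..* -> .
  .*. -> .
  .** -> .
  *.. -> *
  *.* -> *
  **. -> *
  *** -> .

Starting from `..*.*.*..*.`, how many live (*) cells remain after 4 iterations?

5

iteration 1: *..*.*.*..*
iteration 2: .*..*.*.*..
iteration 3: ..*..*.*.**
iteration 4: *..*..*.*.*
count of *: 5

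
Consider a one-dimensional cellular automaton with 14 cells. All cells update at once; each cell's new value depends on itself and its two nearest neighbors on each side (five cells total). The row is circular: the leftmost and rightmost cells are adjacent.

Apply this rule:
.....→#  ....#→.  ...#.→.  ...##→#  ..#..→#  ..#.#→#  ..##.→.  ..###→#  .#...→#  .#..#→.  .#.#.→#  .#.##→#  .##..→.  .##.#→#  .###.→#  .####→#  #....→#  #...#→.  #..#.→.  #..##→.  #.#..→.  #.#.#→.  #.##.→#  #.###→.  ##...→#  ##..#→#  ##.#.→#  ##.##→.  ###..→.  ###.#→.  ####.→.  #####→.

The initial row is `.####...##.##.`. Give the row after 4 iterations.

.##..#.#.#.#.#
##.#.##.#.#.#.
###.####.#.#.#
#....#..#.#.#.

#....#..#.#.#.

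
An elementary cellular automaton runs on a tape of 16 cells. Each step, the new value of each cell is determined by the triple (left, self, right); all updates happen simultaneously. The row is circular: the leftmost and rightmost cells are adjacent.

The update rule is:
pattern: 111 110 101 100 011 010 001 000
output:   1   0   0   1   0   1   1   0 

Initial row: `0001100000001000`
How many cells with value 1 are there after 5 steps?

0010010000011100
0111111000101010
1011110101101011
0001100100001001
1010011110011111
count of 1: 11

11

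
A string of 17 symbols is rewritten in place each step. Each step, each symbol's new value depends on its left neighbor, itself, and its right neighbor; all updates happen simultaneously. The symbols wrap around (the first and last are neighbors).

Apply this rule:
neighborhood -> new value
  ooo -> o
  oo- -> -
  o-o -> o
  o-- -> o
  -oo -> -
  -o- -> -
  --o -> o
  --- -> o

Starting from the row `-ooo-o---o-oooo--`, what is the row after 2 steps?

o-o-o-ooo-o-oo-oo
-o-o-o-o-o-o--o-o

-o-o-o-o-o-o--o-o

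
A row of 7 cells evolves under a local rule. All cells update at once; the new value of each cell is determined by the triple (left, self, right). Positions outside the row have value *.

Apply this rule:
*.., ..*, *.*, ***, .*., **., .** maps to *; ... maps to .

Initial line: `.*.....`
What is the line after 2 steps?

****.**

***...*
****.**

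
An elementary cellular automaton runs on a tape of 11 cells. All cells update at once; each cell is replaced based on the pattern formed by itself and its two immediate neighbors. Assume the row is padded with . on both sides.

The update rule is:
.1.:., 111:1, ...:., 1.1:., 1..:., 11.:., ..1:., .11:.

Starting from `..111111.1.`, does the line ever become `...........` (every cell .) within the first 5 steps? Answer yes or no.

...1111....
....11.....
...........
all cells are . at step 3

yes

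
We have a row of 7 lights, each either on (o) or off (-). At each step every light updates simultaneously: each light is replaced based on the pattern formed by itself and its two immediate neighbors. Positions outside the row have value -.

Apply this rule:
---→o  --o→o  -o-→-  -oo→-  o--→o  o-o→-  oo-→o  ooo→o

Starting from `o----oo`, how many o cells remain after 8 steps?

-oooo-o
o-ooo--
---oooo
ooo-ooo
-oo--oo
o-ooo-o
---oo--
ooo-ooo
count of o: 6

6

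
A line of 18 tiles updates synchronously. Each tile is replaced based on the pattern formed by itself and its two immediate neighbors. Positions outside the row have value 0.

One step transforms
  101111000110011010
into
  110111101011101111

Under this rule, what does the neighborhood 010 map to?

1

At position 0 the neighborhood is 010; the next row has 1 there.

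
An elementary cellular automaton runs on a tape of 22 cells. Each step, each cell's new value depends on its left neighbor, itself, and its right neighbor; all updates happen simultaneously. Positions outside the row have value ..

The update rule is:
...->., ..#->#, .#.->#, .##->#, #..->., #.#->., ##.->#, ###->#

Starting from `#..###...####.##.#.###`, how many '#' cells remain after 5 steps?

17

step 1: #.####..#####.##.#.###
step 2: #.####.######.##.#.###
step 3: #.####.######.##.#.###  (fixed point — unchanged through step 5)
count of #: 17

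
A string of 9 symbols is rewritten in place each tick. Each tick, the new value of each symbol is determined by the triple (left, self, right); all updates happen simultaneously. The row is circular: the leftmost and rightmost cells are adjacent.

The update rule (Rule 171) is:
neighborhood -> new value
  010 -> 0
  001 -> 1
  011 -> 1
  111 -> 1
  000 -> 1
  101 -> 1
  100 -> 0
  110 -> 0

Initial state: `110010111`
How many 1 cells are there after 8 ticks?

6

100101111
001011111
010111110
101111100
011111001
111110010
111100101
111001011
count of 1: 6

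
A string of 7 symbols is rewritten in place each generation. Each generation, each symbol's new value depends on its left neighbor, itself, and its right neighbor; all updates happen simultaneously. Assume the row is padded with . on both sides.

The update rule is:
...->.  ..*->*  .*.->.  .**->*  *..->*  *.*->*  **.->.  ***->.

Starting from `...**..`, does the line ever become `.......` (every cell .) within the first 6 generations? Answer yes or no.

no

..**.*.
.**.*.*
**.*.*.
*.*.*.*
.*.*.*.
*.*.*.*
generation 6 is *.*.*.*, still not uniform .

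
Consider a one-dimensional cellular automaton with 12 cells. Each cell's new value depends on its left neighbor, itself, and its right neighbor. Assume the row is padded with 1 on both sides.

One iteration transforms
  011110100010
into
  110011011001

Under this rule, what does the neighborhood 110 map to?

1

At position 4 the neighborhood is 110; the next row has 1 there.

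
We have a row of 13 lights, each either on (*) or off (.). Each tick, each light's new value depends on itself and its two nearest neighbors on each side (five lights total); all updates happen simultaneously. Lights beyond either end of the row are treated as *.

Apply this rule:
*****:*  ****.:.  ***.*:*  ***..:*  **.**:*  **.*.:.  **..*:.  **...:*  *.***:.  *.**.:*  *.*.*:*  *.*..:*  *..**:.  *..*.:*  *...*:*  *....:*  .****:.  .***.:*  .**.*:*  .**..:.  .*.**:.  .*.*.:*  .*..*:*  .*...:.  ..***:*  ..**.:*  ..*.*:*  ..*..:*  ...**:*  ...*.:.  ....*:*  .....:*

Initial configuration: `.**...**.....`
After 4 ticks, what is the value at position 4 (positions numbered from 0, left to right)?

tick 1: **.****.*****
tick 2: .**...**..***
tick 3: **.****...*.*
tick 4: .**...***.*..
position 4 holds .

.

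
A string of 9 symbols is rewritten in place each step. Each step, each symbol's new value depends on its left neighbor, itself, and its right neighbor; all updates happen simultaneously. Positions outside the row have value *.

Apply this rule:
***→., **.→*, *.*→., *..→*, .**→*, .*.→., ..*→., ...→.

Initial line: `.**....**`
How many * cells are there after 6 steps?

4

.***...*.
.*.**....
...***...
*..*.**..
**...***.
.**..*.*.
count of *: 4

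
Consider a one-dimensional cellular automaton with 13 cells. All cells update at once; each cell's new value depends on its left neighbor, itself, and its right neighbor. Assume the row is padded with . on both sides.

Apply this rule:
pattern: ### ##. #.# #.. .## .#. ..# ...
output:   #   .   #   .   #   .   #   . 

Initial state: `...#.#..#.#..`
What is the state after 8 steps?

#.#..........

..#.#..#.#...
.#.#..#.#....
#.#..#.#.....
.#..#.#......
#..#.#.......
..#.#........
.#.#.........
#.#..........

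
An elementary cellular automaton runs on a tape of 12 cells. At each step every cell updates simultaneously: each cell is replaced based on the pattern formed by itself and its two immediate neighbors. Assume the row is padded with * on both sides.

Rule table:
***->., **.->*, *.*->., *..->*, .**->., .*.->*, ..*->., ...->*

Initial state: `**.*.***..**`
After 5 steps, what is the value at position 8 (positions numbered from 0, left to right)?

step 1: .*.*...**...
step 2: .*.***..***.
step 3: .*...**...*.
step 4: .***..***.*.
step 5: ...**...*.*.
position 8 holds *

*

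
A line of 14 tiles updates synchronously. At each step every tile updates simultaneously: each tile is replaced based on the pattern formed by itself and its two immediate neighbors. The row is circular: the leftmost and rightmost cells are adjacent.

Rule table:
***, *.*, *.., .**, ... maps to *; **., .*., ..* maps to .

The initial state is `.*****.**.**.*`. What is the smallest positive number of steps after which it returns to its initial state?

step 1: *****.**.**.*.
step 2: ****.**.**.*.*
step 3: ***.**.**.*.**
step 4: **.**.**.*.***
step 5: *.**.**.*.****
step 6: .**.**.*.*****
step 7: **.**.*.*****.
step 8: *.**.*.*****.*
step 9: .**.*.*****.**
step 10: **.*.*****.**.
step 11: *.*.*****.**.*
step 12: .*.*****.**.**
step 13: *.*****.**.**.
step 14: .*****.**.**.*

14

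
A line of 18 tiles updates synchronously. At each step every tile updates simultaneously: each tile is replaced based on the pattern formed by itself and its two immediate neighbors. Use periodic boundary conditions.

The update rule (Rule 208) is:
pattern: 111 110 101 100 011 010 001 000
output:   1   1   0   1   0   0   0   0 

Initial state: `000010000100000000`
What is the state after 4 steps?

000000001000010000

step 1: 000001000010000000
step 2: 000000100001000000
step 3: 000000010000100000
step 4: 000000001000010000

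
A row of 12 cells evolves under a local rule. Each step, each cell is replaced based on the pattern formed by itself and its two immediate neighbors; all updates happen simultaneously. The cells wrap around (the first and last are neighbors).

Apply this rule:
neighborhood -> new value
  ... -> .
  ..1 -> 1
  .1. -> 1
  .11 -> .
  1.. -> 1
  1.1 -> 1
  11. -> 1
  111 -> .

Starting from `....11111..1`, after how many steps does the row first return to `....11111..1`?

step 1: 1..1....1111
step 2: 11111..1....
step 3: ....11111..1

3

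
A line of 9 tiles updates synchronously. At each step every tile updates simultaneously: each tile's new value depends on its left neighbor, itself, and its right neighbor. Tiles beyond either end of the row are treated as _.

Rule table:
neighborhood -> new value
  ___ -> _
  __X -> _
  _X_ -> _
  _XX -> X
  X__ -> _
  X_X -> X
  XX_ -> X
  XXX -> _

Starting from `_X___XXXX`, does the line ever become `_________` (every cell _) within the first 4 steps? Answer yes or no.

yes

_____X__X
_________
all cells are _ at step 2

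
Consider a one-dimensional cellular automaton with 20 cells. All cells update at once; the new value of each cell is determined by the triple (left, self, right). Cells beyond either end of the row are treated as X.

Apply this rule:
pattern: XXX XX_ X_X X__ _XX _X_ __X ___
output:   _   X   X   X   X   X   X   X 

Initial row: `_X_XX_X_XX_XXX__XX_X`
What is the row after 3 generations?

XXXXXXXXXXXX_XXXXXXX
___________XXX______
XXXXXXXXXXXX_XXXXXXX

XXXXXXXXXXXX_XXXXXXX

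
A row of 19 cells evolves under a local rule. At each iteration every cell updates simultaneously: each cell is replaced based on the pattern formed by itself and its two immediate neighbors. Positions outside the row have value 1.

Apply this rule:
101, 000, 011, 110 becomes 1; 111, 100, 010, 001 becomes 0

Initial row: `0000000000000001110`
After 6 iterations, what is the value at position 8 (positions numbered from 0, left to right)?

0

iteration 1: 0111111111111101011
iteration 2: 1100000000000110110
iteration 3: 0101111111110111111
iteration 4: 1011000000011100000
iteration 5: 1111011111010101110
iteration 6: 0001110001101011011
position 8 holds 0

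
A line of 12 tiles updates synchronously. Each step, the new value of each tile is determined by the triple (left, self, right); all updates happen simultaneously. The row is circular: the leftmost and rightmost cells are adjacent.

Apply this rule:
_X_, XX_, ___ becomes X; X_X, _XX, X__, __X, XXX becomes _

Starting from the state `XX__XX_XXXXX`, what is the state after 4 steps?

step 1: _X___X______
step 2: _X_X_X_XXXXX
step 3: _X_X_X_____X
step 4: _X_X_X_XXX_X

_X_X_X_XXX_X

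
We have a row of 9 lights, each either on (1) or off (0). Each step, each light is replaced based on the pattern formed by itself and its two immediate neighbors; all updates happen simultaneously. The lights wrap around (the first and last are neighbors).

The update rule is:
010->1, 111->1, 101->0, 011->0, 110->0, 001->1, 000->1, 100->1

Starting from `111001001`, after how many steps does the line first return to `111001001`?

step 1: 110111110
step 2: 000011100
step 3: 111101011
step 4: 111001001

4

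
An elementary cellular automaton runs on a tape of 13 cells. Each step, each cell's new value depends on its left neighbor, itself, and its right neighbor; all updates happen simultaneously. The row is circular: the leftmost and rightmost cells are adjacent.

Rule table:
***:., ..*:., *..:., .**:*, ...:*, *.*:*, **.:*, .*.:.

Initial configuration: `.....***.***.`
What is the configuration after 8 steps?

step 1: ****.*.***.*.
step 2: *..**.**.**.*
step 3: *..**********
step 4: *..*.........
step 5: .....*******.
step 6: ****.*.....*.
step 7: *..**..***..*
step 8: *..**..*.*..*

*..**..*.*..*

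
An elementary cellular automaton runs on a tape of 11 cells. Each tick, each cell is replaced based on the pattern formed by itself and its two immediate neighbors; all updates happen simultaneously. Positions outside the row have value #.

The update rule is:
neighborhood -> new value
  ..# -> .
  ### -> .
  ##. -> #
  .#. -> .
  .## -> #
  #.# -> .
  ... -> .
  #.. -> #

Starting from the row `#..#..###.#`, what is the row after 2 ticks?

##..#.#.#.#
.##.......#

.##.......#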